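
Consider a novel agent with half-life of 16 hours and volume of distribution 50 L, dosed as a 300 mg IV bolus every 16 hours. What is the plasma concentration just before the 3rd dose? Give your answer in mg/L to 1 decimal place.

f = (1/2)^(τ/t½) = (1/2)^(16/16) ≈ 0.5000.
C₀ = D/Vd = 300/50 ≈ 6.000 mg/L.
Before the 3rd dose, 2 doses have been given. Superposition: Cmin = C₀·(f + f²).
≈ 6.000 × (0.5000 + 0.2500) ≈ 6.000 × 0.7500 ≈ 4.500 mg/L.

4.5 mg/L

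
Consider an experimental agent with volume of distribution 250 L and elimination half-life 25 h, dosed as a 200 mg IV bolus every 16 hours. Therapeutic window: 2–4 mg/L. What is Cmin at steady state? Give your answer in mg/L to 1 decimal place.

1.4 mg/L

Over one 16-h interval, 16/25 ≈ 0.64 half-lives elapse, leaving f ≈ 0.6417 of each dose.
Each bolus raises the concentration by D/Vd = 200/250 ≈ 0.800 mg/L.
Steady-state trough Cmin,ss = C₀·f/(1−f) ≈ 0.800 × 0.6417/0.3583 ≈ 1.433 mg/L.
Trough 1.4 mg/L vs MEC 2 mg/L: subtherapeutic.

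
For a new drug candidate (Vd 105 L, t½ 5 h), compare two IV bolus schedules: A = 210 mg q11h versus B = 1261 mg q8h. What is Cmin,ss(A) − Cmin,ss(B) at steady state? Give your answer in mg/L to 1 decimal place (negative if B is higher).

-5.4 mg/L

Regimen A: f = (1/2)^(11/5) ≈ 0.2176; Cmin,ss = (210/105)·f/(1−f) ≈ 0.556 mg/L.
Regimen B: f = (1/2)^(8/5) ≈ 0.3299; Cmin,ss = (1261/105)·f/(1−f) ≈ 5.912 mg/L.
Difference ≈ 0.556 − 5.912 ≈ -5.356 mg/L.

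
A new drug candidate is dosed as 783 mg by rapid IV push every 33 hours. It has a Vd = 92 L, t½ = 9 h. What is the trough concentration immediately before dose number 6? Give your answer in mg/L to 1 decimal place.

0.7 mg/L

f = (1/2)^(τ/t½) = (1/2)^(33/9) ≈ 0.0787.
C₀ = D/Vd = 783/92 ≈ 8.511 mg/L.
Before the 6th dose, 5 doses have been given. Superposition: Cmin = C₀·(f + f² + … + f^5).
≈ 8.511 × (0.0787 + 0.0062 + 0.0005 + 0.0000 + 0.0000) ≈ 8.511 × 0.0854 ≈ 0.727 mg/L.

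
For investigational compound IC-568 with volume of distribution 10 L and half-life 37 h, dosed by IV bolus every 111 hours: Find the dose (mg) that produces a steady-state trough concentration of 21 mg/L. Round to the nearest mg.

1470 mg

τ/t½ = 111/37 ≈ 3, so f = (1/2)^(111/37) ≈ 0.125000.
Cmin,ss = (D/Vd)·f/(1−f), so D = Cmin,ss·Vd·(1−f)/f.
D = 21 × 10 × (1−f)/f ≈ 21 × 10 × 7.00000 ≈ 1470.00 mg.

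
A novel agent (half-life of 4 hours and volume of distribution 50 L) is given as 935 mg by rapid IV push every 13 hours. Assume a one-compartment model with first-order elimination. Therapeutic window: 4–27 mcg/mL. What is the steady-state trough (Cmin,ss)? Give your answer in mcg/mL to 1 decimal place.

2.2 mcg/mL

k = ln2/t½ = ln2/4 ≈ 0.173287 h⁻¹; fraction remaining f = e^(−kτ) = e^(−0.173287×13) ≈ 0.1051.
Single-dose peak C₀ = D/Vd = 935/50 ≈ 18.700 mcg/mL.
Steady-state trough Cmin,ss = C₀·f/(1−f) ≈ 18.700 × 0.1051/0.8949 ≈ 2.196 mcg/mL.
Trough 2.2 mcg/mL vs MEC 4 mcg/mL: subtherapeutic.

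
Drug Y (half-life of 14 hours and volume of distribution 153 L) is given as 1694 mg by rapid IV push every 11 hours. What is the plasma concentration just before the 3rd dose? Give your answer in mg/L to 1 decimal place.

f = (1/2)^(τ/t½) = (1/2)^(11/14) ≈ 0.5801.
C₀ = D/Vd = 1694/153 ≈ 11.072 mg/L.
Before the 3rd dose, 2 doses have been given. Superposition: Cmin = C₀·(f + f²).
≈ 11.072 × (0.5801 + 0.3365) ≈ 11.072 × 0.9166 ≈ 10.149 mg/L.

10.1 mg/L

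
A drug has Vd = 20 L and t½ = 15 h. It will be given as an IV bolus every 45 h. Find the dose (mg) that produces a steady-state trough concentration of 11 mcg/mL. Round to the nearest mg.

τ/t½ = 45/15 ≈ 3, so f = (1/2)^(45/15) ≈ 0.125000.
Cmin,ss = (D/Vd)·f/(1−f), so D = Cmin,ss·Vd·(1−f)/f.
D = 11 × 20 × (1−f)/f ≈ 11 × 20 × 7.00000 ≈ 1540.00 mg.

1540 mg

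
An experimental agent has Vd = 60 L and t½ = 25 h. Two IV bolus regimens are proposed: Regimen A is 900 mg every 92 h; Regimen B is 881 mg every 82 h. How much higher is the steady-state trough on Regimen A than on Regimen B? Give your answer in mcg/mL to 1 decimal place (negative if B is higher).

Regimen A: f = (1/2)^(92/25) ≈ 0.0780; Cmin,ss = (900/60)·f/(1−f) ≈ 1.269 mcg/mL.
Regimen B: f = (1/2)^(82/25) ≈ 0.1029; Cmin,ss = (881/60)·f/(1−f) ≈ 1.684 mcg/mL.
Difference ≈ 1.269 − 1.684 ≈ -0.415 mcg/mL.

-0.4 mcg/mL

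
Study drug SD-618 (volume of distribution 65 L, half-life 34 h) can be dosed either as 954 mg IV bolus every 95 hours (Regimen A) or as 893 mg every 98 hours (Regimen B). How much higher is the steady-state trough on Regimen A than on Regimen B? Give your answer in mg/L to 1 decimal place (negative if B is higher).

0.3 mg/L

Regimen A: f = (1/2)^(95/34) ≈ 0.1442; Cmin,ss = (954/65)·f/(1−f) ≈ 2.473 mg/L.
Regimen B: f = (1/2)^(98/34) ≈ 0.1356; Cmin,ss = (893/65)·f/(1−f) ≈ 2.155 mg/L.
Difference ≈ 2.473 − 2.155 ≈ 0.318 mg/L.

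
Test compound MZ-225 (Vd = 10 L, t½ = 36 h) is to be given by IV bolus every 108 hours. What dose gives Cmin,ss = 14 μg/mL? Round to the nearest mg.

τ/t½ = 108/36 ≈ 3, so f = (1/2)^(108/36) ≈ 0.125000.
Cmin,ss = (D/Vd)·f/(1−f), so D = Cmin,ss·Vd·(1−f)/f.
D = 14 × 10 × (1−f)/f ≈ 14 × 10 × 7.00000 ≈ 980.00 mg.

980 mg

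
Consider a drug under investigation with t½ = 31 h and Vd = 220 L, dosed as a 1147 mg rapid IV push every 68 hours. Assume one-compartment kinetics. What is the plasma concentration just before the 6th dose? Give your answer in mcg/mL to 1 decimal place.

1.5 mcg/mL

f = (1/2)^(τ/t½) = (1/2)^(68/31) ≈ 0.2186.
C₀ = D/Vd = 1147/220 ≈ 5.214 mcg/mL.
Before the 6th dose, 5 doses have been given. Superposition: Cmin = C₀·(f + f² + … + f^5).
≈ 5.214 × (0.2186 + 0.0478 + 0.0104 + 0.0023 + 0.0005) ≈ 5.214 × 0.2796 ≈ 1.458 mcg/mL.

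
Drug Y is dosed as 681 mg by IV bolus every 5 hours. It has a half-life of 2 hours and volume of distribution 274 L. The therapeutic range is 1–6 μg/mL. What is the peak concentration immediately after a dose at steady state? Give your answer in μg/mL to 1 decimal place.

3.0 μg/mL

Over one 5-h interval, 5/2 ≈ 2.5 half-lives elapse, leaving f ≈ 0.1768 of each dose.
At steady state, accumulation factor R = 1/(1 − e^(−kτ)) ≈ 1.2148.
Single-dose peak C₀ = D/Vd = 681/274 ≈ 2.485 μg/mL.
Cmax,ss = C₀/(1 − f) ≈ 2.485/0.8232 ≈ 3.019 μg/mL.
Peak 3.0 μg/mL vs MTC 6 μg/mL: below toxic threshold.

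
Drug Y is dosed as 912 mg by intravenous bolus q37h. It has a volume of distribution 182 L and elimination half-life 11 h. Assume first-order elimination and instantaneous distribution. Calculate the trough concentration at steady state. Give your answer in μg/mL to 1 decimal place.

k = ln2/t½ = ln2/11 ≈ 0.063013 h⁻¹; fraction remaining f = e^(−kτ) = e^(−0.063013×37) ≈ 0.0972.
Each bolus raises the concentration by D/Vd = 912/182 ≈ 5.011 μg/mL.
Steady-state trough Cmin,ss = C₀·f/(1−f) ≈ 5.011 × 0.0972/0.9028 ≈ 0.540 μg/mL.

0.5 μg/mL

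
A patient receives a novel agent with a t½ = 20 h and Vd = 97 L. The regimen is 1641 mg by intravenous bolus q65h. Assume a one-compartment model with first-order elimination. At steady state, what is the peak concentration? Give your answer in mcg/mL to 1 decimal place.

18.9 mcg/mL

τ/t½ = 65/20 ≈ 3.25, so fraction remaining f = (1/2)^(65/20) ≈ 0.1051.
At steady state, accumulation factor R = 1/(1 − e^(−kτ)) ≈ 1.1174.
Each bolus raises the concentration by D/Vd = 1641/97 ≈ 16.918 mcg/mL.
Steady-state peak Cmax,ss = C₀·R ≈ 16.918 × 1.1174 ≈ 18.904 mcg/mL.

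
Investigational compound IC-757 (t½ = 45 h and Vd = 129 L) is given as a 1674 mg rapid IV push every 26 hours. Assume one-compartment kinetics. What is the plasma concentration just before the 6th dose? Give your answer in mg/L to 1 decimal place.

22.8 mg/L

f = (1/2)^(τ/t½) = (1/2)^(26/45) ≈ 0.6700.
C₀ = D/Vd = 1674/129 ≈ 12.977 mg/L.
Before the 6th dose, 5 doses have been given. Superposition: Cmin = C₀·(f + f² + … + f^5).
≈ 12.977 × (0.6700 + 0.4489 + 0.3008 + 0.2015 + 0.1350) ≈ 12.977 × 1.7562 ≈ 22.790 mg/L.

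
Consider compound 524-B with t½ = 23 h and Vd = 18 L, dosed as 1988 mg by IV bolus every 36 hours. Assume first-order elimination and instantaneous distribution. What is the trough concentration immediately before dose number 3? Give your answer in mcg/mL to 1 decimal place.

49.9 mcg/mL

f = (1/2)^(τ/t½) = (1/2)^(36/23) ≈ 0.3379.
C₀ = D/Vd = 1988/18 ≈ 110.444 mcg/mL.
Before the 3rd dose, 2 doses have been given. Superposition: Cmin = C₀·(f + f²).
≈ 110.444 × (0.3379 + 0.1142) ≈ 110.444 × 0.4521 ≈ 49.932 mcg/mL.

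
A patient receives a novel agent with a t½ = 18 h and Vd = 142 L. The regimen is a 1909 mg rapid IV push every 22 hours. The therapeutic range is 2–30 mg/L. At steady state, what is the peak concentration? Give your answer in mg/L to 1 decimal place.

Over one 22-h interval, 22/18 ≈ 1.2222 half-lives elapse, leaving f ≈ 0.4286 of each dose.
Accumulation ratio R = 1/(1 − f) ≈ 1/0.5714 ≈ 1.7501.
Each bolus raises the concentration by D/Vd = 1909/142 ≈ 13.444 mg/L.
Steady-state peak Cmax,ss = C₀·R ≈ 13.444 × 1.7501 ≈ 23.528 mg/L.
Peak 23.5 mg/L vs MTC 30 mg/L: below toxic threshold.

23.5 mg/L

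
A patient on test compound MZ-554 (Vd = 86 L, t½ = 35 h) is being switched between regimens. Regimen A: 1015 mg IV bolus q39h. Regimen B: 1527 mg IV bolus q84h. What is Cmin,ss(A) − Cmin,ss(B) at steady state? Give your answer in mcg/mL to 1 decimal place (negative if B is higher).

6.0 mcg/mL

Regimen A: f = (1/2)^(39/35) ≈ 0.4619; Cmin,ss = (1015/86)·f/(1−f) ≈ 10.131 mcg/mL.
Regimen B: f = (1/2)^(84/35) ≈ 0.1895; Cmin,ss = (1527/86)·f/(1−f) ≈ 4.151 mcg/mL.
Difference ≈ 10.131 − 4.151 ≈ 5.980 mcg/mL.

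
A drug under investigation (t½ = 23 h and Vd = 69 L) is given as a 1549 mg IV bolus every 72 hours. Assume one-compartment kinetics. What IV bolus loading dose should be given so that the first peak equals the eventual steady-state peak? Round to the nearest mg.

1749 mg

f = (1/2)^(72/23) ≈ 0.114195; accumulation ratio R = 1/(1−f) ≈ 1.12892.
Loading dose to hit Cmax,ss on first dose: D_load = D_maint·R ≈ 1549 × 1.12892 ≈ 1748.70 mg.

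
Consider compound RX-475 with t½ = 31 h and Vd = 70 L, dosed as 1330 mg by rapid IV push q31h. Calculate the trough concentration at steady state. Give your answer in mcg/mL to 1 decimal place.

19.0 mcg/mL

τ = 31 h = 1 half-life, so f = (1/2)^1 = 0.5.
Accumulation ratio R = 1/(1 − f) = 1/0.5 = 2/1.
Single-dose peak C₀ = D/Vd = 1330/70 = 19 mcg/mL.
Steady-state peak Cmax,ss = C₀·R = 19 × 2/1 ≈ 38.000 mcg/mL.
Steady-state trough Cmin,ss = Cmax,ss·f ≈ 38.000 × 0.5 ≈ 19.000 mcg/mL.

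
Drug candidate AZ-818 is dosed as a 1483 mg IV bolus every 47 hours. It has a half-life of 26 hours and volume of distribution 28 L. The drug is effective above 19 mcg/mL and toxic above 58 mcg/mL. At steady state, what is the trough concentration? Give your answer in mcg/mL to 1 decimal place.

τ/t½ = 47/26 ≈ 1.8077, so fraction remaining f = (1/2)^(47/26) ≈ 0.2856.
Each bolus raises the concentration by D/Vd = 1483/28 ≈ 52.964 mcg/mL.
Steady-state trough Cmin,ss = C₀·f/(1−f) ≈ 52.964 × 0.2856/0.7144 ≈ 21.174 mcg/mL.
Trough 21.2 mcg/mL vs MEC 19 mcg/mL: adequate.

21.2 mcg/mL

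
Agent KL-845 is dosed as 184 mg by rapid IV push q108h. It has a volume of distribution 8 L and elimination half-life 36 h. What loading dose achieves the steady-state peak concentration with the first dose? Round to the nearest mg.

f = (1/2)^(108/36) ≈ 0.125000; accumulation ratio R = 1/(1−f) ≈ 1.14286.
Loading dose to hit Cmax,ss on first dose: D_load = D_maint·R ≈ 184 × 1.14286 ≈ 210.29 mg.

210 mg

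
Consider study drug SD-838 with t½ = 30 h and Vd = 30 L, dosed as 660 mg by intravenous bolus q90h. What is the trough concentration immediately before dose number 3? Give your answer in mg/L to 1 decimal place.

3.1 mg/L

f = (1/2)^(τ/t½) = (1/2)^(90/30) ≈ 0.1250.
C₀ = D/Vd = 660/30 ≈ 22.000 mg/L.
Before the 3rd dose, 2 doses have been given. Superposition: Cmin = C₀·(f + f²).
≈ 22.000 × (0.1250 + 0.0156) ≈ 22.000 × 0.1406 ≈ 3.093 mg/L.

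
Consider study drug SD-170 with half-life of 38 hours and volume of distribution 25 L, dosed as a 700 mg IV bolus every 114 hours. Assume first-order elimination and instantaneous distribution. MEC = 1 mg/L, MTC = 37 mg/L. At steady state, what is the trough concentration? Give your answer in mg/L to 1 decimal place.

The dosing interval is 3 half-lives, so f = 2^(−3) = 0.125.
At steady state, R = 1/(1 − 0.125) = 8/7.
Single-dose peak C₀ = D/Vd = 700/25 = 28 mg/L.
Steady-state peak Cmax,ss = C₀·R = 28 × 8/7 ≈ 32.000 mg/L.
Steady-state trough Cmin,ss = Cmax,ss·f ≈ 32.000 × 0.125 ≈ 4.000 mg/L.
Trough 4.0 mg/L vs MEC 1 mg/L: adequate.

4.0 mg/L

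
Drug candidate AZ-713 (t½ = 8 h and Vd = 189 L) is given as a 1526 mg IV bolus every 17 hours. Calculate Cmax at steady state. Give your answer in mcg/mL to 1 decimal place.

k = ln2/t½ = ln2/8 ≈ 0.086643 h⁻¹; fraction remaining f = e^(−kτ) = e^(−0.086643×17) ≈ 0.2293.
At steady state, accumulation factor R = 1/(1 − e^(−kτ)) ≈ 1.2975.
Single-dose peak C₀ = D/Vd = 1526/189 ≈ 8.074 mcg/mL.
Steady-state peak Cmax,ss = C₀·R ≈ 8.074 × 1.2975 ≈ 10.476 mcg/mL.

10.5 mcg/mL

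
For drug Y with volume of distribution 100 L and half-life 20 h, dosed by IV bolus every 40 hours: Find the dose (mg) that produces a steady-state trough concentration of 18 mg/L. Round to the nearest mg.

τ/t½ = 40/20 ≈ 2, so f = (1/2)^(40/20) ≈ 0.250000.
Cmin,ss = (D/Vd)·f/(1−f), so D = Cmin,ss·Vd·(1−f)/f.
D = 18 × 100 × (1−f)/f ≈ 18 × 100 × 3.00000 ≈ 5400.00 mg.

5400 mg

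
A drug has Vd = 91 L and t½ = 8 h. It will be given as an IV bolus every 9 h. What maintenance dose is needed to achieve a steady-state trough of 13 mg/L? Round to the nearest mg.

1397 mg

τ/t½ = 9/8 ≈ 1.125, so f = (1/2)^(9/8) ≈ 0.458502.
Cmin,ss = (D/Vd)·f/(1−f), so D = Cmin,ss·Vd·(1−f)/f.
D = 13 × 91 × (1−f)/f ≈ 13 × 91 × 1.18102 ≈ 1397.15 mg.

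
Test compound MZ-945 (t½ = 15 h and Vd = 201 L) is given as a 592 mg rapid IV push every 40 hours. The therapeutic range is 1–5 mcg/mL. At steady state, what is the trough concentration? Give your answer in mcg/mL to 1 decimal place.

0.6 mcg/mL

Over one 40-h interval, 40/15 ≈ 2.6667 half-lives elapse, leaving f ≈ 0.1575 of each dose.
Single-dose peak C₀ = D/Vd = 592/201 ≈ 2.945 mcg/mL.
Steady-state trough Cmin,ss = C₀·f/(1−f) ≈ 2.945 × 0.1575/0.8425 ≈ 0.551 mcg/mL.
Trough 0.6 mcg/mL vs MEC 1 mcg/mL: subtherapeutic.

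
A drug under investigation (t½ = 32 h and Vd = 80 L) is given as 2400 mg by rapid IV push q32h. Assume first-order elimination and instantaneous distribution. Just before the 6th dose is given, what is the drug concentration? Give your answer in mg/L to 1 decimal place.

29.1 mg/L

f = (1/2)^(τ/t½) = (1/2)^(32/32) ≈ 0.5000.
C₀ = D/Vd = 2400/80 ≈ 30.000 mg/L.
Before the 6th dose, 5 doses have been given. Superposition: Cmin = C₀·(f + f² + … + f^5).
≈ 30.000 × (0.5000 + 0.2500 + 0.1250 + 0.0625 + 0.0313) ≈ 30.000 × 0.9688 ≈ 29.064 mg/L.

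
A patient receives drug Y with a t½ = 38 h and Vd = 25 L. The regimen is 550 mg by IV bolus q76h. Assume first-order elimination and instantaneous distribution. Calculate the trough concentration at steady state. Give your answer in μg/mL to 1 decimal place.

7.3 μg/mL

The dosing interval is 2 half-lives, so f = 2^(−2) = 0.25.
At steady state, R = 1/(1 − 0.25) = 4/3.
Single-dose peak C₀ = D/Vd = 550/25 = 22 μg/mL.
Steady-state peak Cmax,ss = C₀·R = 22 × 4/3 ≈ 29.333 μg/mL.
Steady-state trough Cmin,ss = Cmax,ss·f ≈ 29.333 × 0.25 ≈ 7.333 μg/mL.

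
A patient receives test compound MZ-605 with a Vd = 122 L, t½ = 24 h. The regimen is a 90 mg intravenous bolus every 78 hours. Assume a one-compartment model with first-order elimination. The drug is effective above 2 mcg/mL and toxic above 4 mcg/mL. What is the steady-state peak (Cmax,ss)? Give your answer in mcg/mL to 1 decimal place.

k = ln2/t½ = ln2/24 ≈ 0.028881 h⁻¹; fraction remaining f = e^(−kτ) = e^(−0.028881×78) ≈ 0.1051.
At steady state, accumulation factor R = 1/(1 − e^(−kτ)) ≈ 1.1174.
Each bolus raises the concentration by D/Vd = 90/122 ≈ 0.738 mcg/mL.
Steady-state peak Cmax,ss = C₀·R ≈ 0.738 × 1.1174 ≈ 0.825 mcg/mL.
Peak 0.8 mcg/mL vs MTC 4 mcg/mL: below toxic threshold.

0.8 mcg/mL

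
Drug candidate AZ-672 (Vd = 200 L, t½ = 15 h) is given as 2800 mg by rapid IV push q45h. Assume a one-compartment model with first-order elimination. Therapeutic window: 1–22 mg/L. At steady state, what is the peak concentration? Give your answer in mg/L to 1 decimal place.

16.0 mg/L

The dosing interval is 3 half-lives, so f = 2^(−3) = 0.125.
At steady state, R = 1/(1 − 0.125) = 8/7.
Single-dose peak C₀ = D/Vd = 2800/200 = 14 mg/L.
Steady-state peak Cmax,ss = C₀·R = 14 × 8/7 ≈ 16.000 mg/L.
Peak 16.0 mg/L vs MTC 22 mg/L: below toxic threshold.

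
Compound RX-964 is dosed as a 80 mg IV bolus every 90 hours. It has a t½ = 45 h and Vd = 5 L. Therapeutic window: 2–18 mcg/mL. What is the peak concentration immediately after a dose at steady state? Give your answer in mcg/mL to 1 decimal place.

21.3 mcg/mL

τ = 90 h = 2 half-lives, so f = (1/2)^2 = 0.25.
Accumulation ratio R = 1/(1 − f) = 1/0.75 = 4/3.
Single-dose peak C₀ = D/Vd = 80/5 = 16 mcg/mL.
Steady-state peak Cmax,ss = C₀·R = 16 × 4/3 ≈ 21.333 mcg/mL.
Peak 21.3 mcg/mL vs MTC 18 mcg/mL: exceeds toxic threshold.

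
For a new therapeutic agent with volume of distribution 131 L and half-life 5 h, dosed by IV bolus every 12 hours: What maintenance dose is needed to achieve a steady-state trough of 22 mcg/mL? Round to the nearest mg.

τ/t½ = 12/5 ≈ 2.4, so f = (1/2)^(12/5) ≈ 0.189465.
Cmin,ss = (D/Vd)·f/(1−f), so D = Cmin,ss·Vd·(1−f)/f.
D = 22 × 131 × (1−f)/f ≈ 22 × 131 × 4.27802 ≈ 12329.25 mg.

12329 mg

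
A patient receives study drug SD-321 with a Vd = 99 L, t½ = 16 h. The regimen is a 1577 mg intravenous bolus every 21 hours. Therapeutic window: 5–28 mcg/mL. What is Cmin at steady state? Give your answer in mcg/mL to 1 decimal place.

10.7 mcg/mL

Over one 21-h interval, 21/16 ≈ 1.3125 half-lives elapse, leaving f ≈ 0.4026 of each dose.
Each bolus raises the concentration by D/Vd = 1577/99 ≈ 15.929 mcg/mL.
Steady-state trough Cmin,ss = C₀·f/(1−f) ≈ 15.929 × 0.4026/0.5974 ≈ 10.735 mcg/mL.
Trough 10.7 mcg/mL vs MEC 5 mcg/mL: adequate.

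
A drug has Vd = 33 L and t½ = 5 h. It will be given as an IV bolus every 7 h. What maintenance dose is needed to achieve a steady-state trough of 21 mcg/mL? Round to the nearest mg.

τ/t½ = 7/5 ≈ 1.4, so f = (1/2)^(7/5) ≈ 0.378929.
Cmin,ss = (D/Vd)·f/(1−f), so D = Cmin,ss·Vd·(1−f)/f.
D = 21 × 33 × (1−f)/f ≈ 21 × 33 × 1.63902 ≈ 1135.84 mg.

1136 mg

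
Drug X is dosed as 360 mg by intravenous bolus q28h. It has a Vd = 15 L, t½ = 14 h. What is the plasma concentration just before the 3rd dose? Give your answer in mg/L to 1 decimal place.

7.5 mg/L

f = (1/2)^(τ/t½) = (1/2)^(28/14) ≈ 0.2500.
C₀ = D/Vd = 360/15 ≈ 24.000 mg/L.
Before the 3rd dose, 2 doses have been given. Superposition: Cmin = C₀·(f + f²).
≈ 24.000 × (0.2500 + 0.0625) ≈ 24.000 × 0.3125 ≈ 7.500 mg/L.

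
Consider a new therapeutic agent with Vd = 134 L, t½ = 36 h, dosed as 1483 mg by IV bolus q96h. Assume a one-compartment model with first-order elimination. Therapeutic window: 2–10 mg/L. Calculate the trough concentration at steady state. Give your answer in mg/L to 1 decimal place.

τ/t½ = 96/36 ≈ 2.6667, so fraction remaining f = (1/2)^(96/36) ≈ 0.1575.
At steady state, accumulation factor R = 1/(1 − e^(−kτ)) ≈ 1.1869.
Each bolus raises the concentration by D/Vd = 1483/134 ≈ 11.067 mg/L.
Cmax,ss = C₀/(1 − f) ≈ 11.067/0.8425 ≈ 13.136 mg/L.
One interval later, Cmin,ss = Cmax,ss·e^(−kτ) ≈ 13.136 × 0.1575 ≈ 2.069 mg/L.
Trough 2.1 mg/L vs MEC 2 mg/L: adequate.

2.1 mg/L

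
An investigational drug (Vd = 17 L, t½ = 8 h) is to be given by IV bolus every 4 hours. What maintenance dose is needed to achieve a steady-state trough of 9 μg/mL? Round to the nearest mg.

63 mg

τ/t½ = 4/8 ≈ 0.5, so f = (1/2)^(4/8) ≈ 0.707107.
Cmin,ss = (D/Vd)·f/(1−f), so D = Cmin,ss·Vd·(1−f)/f.
D = 9 × 17 × (1−f)/f ≈ 9 × 17 × 0.41421 ≈ 63.37 mg.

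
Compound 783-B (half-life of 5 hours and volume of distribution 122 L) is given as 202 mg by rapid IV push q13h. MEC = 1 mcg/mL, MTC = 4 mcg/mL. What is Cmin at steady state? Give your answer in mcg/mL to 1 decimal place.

Over one 13-h interval, 13/5 ≈ 2.6 half-lives elapse, leaving f ≈ 0.1649 of each dose.
Accumulation ratio R = 1/(1 − f) ≈ 1/0.8351 ≈ 1.1975.
Each bolus raises the concentration by D/Vd = 202/122 ≈ 1.656 mcg/mL.
Steady-state peak Cmax,ss = C₀·R ≈ 1.656 × 1.1975 ≈ 1.983 mcg/mL.
One interval later, Cmin,ss = Cmax,ss·e^(−kτ) ≈ 1.983 × 0.1649 ≈ 0.327 mcg/mL.
Trough 0.3 mcg/mL vs MEC 1 mcg/mL: subtherapeutic.

0.3 mcg/mL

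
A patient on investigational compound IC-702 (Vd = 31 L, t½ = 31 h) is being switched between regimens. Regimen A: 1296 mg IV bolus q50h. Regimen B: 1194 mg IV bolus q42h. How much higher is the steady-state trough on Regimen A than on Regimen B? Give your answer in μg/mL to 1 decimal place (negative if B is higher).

Regimen A: f = (1/2)^(50/31) ≈ 0.3269; Cmin,ss = (1296/31)·f/(1−f) ≈ 20.304 μg/mL.
Regimen B: f = (1/2)^(42/31) ≈ 0.3910; Cmin,ss = (1194/31)·f/(1−f) ≈ 24.729 μg/mL.
Difference ≈ 20.304 − 24.729 ≈ -4.425 μg/mL.

-4.4 μg/mL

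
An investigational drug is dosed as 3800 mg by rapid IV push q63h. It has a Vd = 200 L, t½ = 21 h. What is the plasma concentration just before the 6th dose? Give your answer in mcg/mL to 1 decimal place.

2.7 mcg/mL

f = (1/2)^(τ/t½) = (1/2)^(63/21) ≈ 0.1250.
C₀ = D/Vd = 3800/200 ≈ 19.000 mcg/mL.
Before the 6th dose, 5 doses have been given. Superposition: Cmin = C₀·(f + f² + … + f^5).
≈ 19.000 × (0.1250 + 0.0156 + 0.0020 + 0.0002 + 0.0000) ≈ 19.000 × 0.1428 ≈ 2.713 mcg/mL.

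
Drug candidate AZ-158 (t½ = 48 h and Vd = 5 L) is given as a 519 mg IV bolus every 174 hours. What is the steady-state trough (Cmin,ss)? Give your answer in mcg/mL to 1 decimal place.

9.2 mcg/mL

τ/t½ = 174/48 ≈ 3.625, so fraction remaining f = (1/2)^(174/48) ≈ 0.0811.
Accumulation ratio R = 1/(1 − f) ≈ 1/0.9189 ≈ 1.0883.
Single-dose peak C₀ = D/Vd = 519/5 ≈ 103.800 mcg/mL.
Steady-state peak Cmax,ss = C₀·R ≈ 103.800 × 1.0883 ≈ 112.966 mcg/mL.
Steady-state trough Cmin,ss = Cmax,ss·f ≈ 112.966 × 0.0811 ≈ 9.162 mcg/mL.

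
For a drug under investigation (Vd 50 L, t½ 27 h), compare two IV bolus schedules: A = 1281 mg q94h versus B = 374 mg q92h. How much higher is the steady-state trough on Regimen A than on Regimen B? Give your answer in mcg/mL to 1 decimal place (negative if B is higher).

1.7 mcg/mL

Regimen A: f = (1/2)^(94/27) ≈ 0.0895; Cmin,ss = (1281/50)·f/(1−f) ≈ 2.518 mcg/mL.
Regimen B: f = (1/2)^(92/27) ≈ 0.0942; Cmin,ss = (374/50)·f/(1−f) ≈ 0.778 mcg/mL.
Difference ≈ 2.518 − 0.778 ≈ 1.740 mcg/mL.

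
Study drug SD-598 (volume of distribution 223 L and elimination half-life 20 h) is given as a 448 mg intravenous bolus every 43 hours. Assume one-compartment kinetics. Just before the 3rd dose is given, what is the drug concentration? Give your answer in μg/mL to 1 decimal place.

f = (1/2)^(τ/t½) = (1/2)^(43/20) ≈ 0.2253.
C₀ = D/Vd = 448/223 ≈ 2.009 μg/mL.
Before the 3rd dose, 2 doses have been given. Superposition: Cmin = C₀·(f + f²).
≈ 2.009 × (0.2253 + 0.0508) ≈ 2.009 × 0.2761 ≈ 0.555 μg/mL.

0.6 μg/mL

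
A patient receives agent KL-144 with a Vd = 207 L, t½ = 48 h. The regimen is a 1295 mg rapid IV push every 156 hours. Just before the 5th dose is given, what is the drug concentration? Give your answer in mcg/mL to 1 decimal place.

0.7 mcg/mL

f = (1/2)^(τ/t½) = (1/2)^(156/48) ≈ 0.1051.
C₀ = D/Vd = 1295/207 ≈ 6.256 mcg/mL.
Before the 5th dose, 4 doses have been given. Superposition: Cmin = C₀·(f + f² + … + f^4).
≈ 6.256 × (0.1051 + 0.0110 + 0.0012 + 0.0001) ≈ 6.256 × 0.1174 ≈ 0.734 mcg/mL.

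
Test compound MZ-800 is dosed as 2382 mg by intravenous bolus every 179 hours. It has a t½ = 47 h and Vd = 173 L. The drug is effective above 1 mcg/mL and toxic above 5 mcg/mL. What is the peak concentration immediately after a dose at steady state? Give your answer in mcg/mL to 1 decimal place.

τ/t½ = 179/47 ≈ 3.8085, so fraction remaining f = (1/2)^(179/47) ≈ 0.0714.
Accumulation ratio R = 1/(1 − f) ≈ 1/0.9286 ≈ 1.0769.
Each bolus raises the concentration by D/Vd = 2382/173 ≈ 13.769 mcg/mL.
Cmax,ss = C₀/(1 − f) ≈ 13.769/0.9286 ≈ 14.828 mcg/mL.
Peak 14.8 mcg/mL vs MTC 5 mcg/mL: exceeds toxic threshold.

14.8 mcg/mL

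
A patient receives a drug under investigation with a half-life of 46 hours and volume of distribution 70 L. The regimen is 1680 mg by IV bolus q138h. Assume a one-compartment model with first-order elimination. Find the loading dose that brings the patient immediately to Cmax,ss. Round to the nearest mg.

f = (1/2)^(138/46) ≈ 0.125000; accumulation ratio R = 1/(1−f) ≈ 1.14286.
Loading dose to hit Cmax,ss on first dose: D_load = D_maint·R ≈ 1680 × 1.14286 ≈ 1920.00 mg.

1920 mg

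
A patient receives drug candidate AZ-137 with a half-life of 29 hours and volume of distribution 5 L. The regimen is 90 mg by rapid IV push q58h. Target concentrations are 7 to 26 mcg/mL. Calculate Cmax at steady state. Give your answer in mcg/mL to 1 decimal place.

24.0 mcg/mL

τ = 58 h = 2 half-lives, so f = (1/2)^2 = 0.25.
At steady state, R = 1/(1 − 0.25) = 4/3.
Single-dose peak C₀ = D/Vd = 90/5 = 18 mcg/mL.
Steady-state peak Cmax,ss = C₀·R = 18 × 4/3 ≈ 24.000 mcg/mL.
Peak 24.0 mcg/mL vs MTC 26 mcg/mL: below toxic threshold.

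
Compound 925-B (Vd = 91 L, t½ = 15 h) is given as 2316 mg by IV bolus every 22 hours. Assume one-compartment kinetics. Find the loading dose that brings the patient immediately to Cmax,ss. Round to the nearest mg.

3629 mg

f = (1/2)^(22/15) ≈ 0.361817; accumulation ratio R = 1/(1−f) ≈ 1.56695.
Loading dose to hit Cmax,ss on first dose: D_load = D_maint·R ≈ 2316 × 1.56695 ≈ 3629.06 mg.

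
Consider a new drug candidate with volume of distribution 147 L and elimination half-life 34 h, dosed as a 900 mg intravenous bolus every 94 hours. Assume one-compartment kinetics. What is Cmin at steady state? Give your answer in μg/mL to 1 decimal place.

1.1 μg/mL

Over one 94-h interval, 94/34 ≈ 2.7647 half-lives elapse, leaving f ≈ 0.1471 of each dose.
At steady state, accumulation factor R = 1/(1 − e^(−kτ)) ≈ 1.1725.
Each bolus raises the concentration by D/Vd = 900/147 ≈ 6.122 μg/mL.
Cmax,ss = C₀/(1 − f) ≈ 6.122/0.8529 ≈ 7.178 μg/mL.
Steady-state trough Cmin,ss = Cmax,ss·f ≈ 7.178 × 0.1471 ≈ 1.056 μg/mL.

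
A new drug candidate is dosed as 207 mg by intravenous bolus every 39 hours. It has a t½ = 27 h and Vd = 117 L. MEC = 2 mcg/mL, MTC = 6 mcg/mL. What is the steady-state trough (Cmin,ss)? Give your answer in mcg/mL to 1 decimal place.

τ/t½ = 39/27 ≈ 1.4444, so fraction remaining f = (1/2)^(39/27) ≈ 0.3674.
At steady state, accumulation factor R = 1/(1 − e^(−kτ)) ≈ 1.5808.
Single-dose peak C₀ = D/Vd = 207/117 ≈ 1.769 mcg/mL.
Cmax,ss = C₀/(1 − f) ≈ 1.769/0.6326 ≈ 2.796 mcg/mL.
One interval later, Cmin,ss = Cmax,ss·e^(−kτ) ≈ 2.796 × 0.3674 ≈ 1.027 mcg/mL.
Trough 1.0 mcg/mL vs MEC 2 mcg/mL: subtherapeutic.

1.0 mcg/mL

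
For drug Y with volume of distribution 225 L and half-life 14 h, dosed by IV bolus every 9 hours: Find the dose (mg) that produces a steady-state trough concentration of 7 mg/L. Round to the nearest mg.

τ/t½ = 9/14 ≈ 0.64286, so f = (1/2)^(9/14) ≈ 0.640443.
Cmin,ss = (D/Vd)·f/(1−f), so D = Cmin,ss·Vd·(1−f)/f.
D = 7 × 225 × (1−f)/f ≈ 7 × 225 × 0.56142 ≈ 884.24 mg.

884 mg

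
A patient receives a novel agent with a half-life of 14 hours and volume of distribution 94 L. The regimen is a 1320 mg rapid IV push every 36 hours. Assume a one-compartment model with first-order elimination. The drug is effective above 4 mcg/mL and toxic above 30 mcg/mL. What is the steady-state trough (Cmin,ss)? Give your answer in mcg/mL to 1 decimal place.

k = ln2/t½ = ln2/14 ≈ 0.049511 h⁻¹; fraction remaining f = e^(−kτ) = e^(−0.049511×36) ≈ 0.1682.
Accumulation ratio R = 1/(1 − f) ≈ 1/0.8318 ≈ 1.2022.
Each bolus raises the concentration by D/Vd = 1320/94 ≈ 14.043 mcg/mL.
Steady-state peak Cmax,ss = C₀·R ≈ 14.043 × 1.2022 ≈ 16.882 mcg/mL.
Steady-state trough Cmin,ss = Cmax,ss·f ≈ 16.882 × 0.1682 ≈ 2.840 mcg/mL.
Trough 2.8 mcg/mL vs MEC 4 mcg/mL: subtherapeutic.

2.8 mcg/mL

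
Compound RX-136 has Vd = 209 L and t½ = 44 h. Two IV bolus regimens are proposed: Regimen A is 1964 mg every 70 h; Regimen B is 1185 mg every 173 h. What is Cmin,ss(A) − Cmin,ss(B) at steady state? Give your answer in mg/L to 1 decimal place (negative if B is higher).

Regimen A: f = (1/2)^(70/44) ≈ 0.3320; Cmin,ss = (1964/209)·f/(1−f) ≈ 4.670 mg/L.
Regimen B: f = (1/2)^(173/44) ≈ 0.0655; Cmin,ss = (1185/209)·f/(1−f) ≈ 0.397 mg/L.
Difference ≈ 4.670 − 0.397 ≈ 4.273 mg/L.

4.3 mg/L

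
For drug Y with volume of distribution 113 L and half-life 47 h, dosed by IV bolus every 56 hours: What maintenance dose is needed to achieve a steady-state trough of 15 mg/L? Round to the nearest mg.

2176 mg

τ/t½ = 56/47 ≈ 1.1915, so f = (1/2)^(56/47) ≈ 0.437851.
Cmin,ss = (D/Vd)·f/(1−f), so D = Cmin,ss·Vd·(1−f)/f.
D = 15 × 113 × (1−f)/f ≈ 15 × 113 × 1.28388 ≈ 2176.18 mg.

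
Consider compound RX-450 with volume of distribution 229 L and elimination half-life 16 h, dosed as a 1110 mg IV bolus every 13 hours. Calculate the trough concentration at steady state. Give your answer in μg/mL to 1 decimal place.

τ/t½ = 13/16 ≈ 0.8125, so fraction remaining f = (1/2)^(13/16) ≈ 0.5694.
At steady state, accumulation factor R = 1/(1 − e^(−kτ)) ≈ 2.3223.
Each bolus raises the concentration by D/Vd = 1110/229 ≈ 4.847 μg/mL.
Steady-state peak Cmax,ss = C₀·R ≈ 4.847 × 2.3223 ≈ 11.256 μg/mL.
One interval later, Cmin,ss = Cmax,ss·e^(−kτ) ≈ 11.256 × 0.5694 ≈ 6.409 μg/mL.

6.4 μg/mL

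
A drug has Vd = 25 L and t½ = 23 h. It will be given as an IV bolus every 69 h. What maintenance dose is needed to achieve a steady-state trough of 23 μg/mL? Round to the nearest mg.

τ/t½ = 69/23 ≈ 3, so f = (1/2)^(69/23) ≈ 0.125000.
Cmin,ss = (D/Vd)·f/(1−f), so D = Cmin,ss·Vd·(1−f)/f.
D = 23 × 25 × (1−f)/f ≈ 23 × 25 × 7.00000 ≈ 4025.00 mg.

4025 mg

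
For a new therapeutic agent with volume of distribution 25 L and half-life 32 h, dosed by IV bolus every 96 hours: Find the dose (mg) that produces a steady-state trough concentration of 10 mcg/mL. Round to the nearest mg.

1750 mg

τ/t½ = 96/32 ≈ 3, so f = (1/2)^(96/32) ≈ 0.125000.
Cmin,ss = (D/Vd)·f/(1−f), so D = Cmin,ss·Vd·(1−f)/f.
D = 10 × 25 × (1−f)/f ≈ 10 × 25 × 7.00000 ≈ 1750.00 mg.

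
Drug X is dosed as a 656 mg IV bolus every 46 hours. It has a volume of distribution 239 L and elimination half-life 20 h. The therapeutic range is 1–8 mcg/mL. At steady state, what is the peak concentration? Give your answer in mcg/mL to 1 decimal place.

Over one 46-h interval, 46/20 ≈ 2.3 half-lives elapse, leaving f ≈ 0.2031 of each dose.
Accumulation ratio R = 1/(1 − f) ≈ 1/0.7969 ≈ 1.2549.
Single-dose peak C₀ = D/Vd = 656/239 ≈ 2.745 mcg/mL.
Steady-state peak Cmax,ss = C₀·R ≈ 2.745 × 1.2549 ≈ 3.445 mcg/mL.
Peak 3.4 mcg/mL vs MTC 8 mcg/mL: below toxic threshold.

3.4 mcg/mL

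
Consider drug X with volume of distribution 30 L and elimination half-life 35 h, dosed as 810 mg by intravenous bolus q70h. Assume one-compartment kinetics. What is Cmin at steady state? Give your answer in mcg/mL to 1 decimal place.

The dosing interval is 2 half-lives, so f = 2^(−2) = 0.25.
Accumulation ratio R = 1/(1 − f) = 1/0.75 = 4/3.
Single-dose peak C₀ = D/Vd = 810/30 = 27 mcg/mL.
Steady-state peak Cmax,ss = C₀·R = 27 × 4/3 ≈ 36.000 mcg/mL.
Steady-state trough Cmin,ss = Cmax,ss·f ≈ 36.000 × 0.25 ≈ 9.000 mcg/mL.

9.0 mcg/mL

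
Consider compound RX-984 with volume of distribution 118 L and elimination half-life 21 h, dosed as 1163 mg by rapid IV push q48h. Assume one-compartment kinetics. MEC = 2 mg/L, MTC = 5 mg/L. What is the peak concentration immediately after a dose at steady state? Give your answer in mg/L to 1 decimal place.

12.4 mg/L

τ/t½ = 48/21 ≈ 2.2857, so fraction remaining f = (1/2)^(48/21) ≈ 0.2051.
Accumulation ratio R = 1/(1 − f) ≈ 1/0.7949 ≈ 1.2580.
Single-dose peak C₀ = D/Vd = 1163/118 ≈ 9.856 mg/L.
Steady-state peak Cmax,ss = C₀·R ≈ 9.856 × 1.2580 ≈ 12.399 mg/L.
Peak 12.4 mg/L vs MTC 5 mg/L: exceeds toxic threshold.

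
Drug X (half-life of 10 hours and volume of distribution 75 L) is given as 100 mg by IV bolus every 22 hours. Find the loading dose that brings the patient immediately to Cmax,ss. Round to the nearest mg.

128 mg

f = (1/2)^(22/10) ≈ 0.217638; accumulation ratio R = 1/(1−f) ≈ 1.27818.
Loading dose to hit Cmax,ss on first dose: D_load = D_maint·R ≈ 100 × 1.27818 ≈ 127.82 mg.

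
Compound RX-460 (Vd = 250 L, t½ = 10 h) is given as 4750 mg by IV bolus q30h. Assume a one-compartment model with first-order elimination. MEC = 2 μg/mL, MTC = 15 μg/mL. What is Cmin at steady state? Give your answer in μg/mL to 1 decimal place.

The dosing interval is 3 half-lives, so f = 2^(−3) = 0.125.
Accumulation ratio R = 1/(1 − f) = 1/0.875 = 8/7.
Single-dose peak C₀ = D/Vd = 4750/250 = 19 μg/mL.
Steady-state peak Cmax,ss = C₀·R = 19 × 8/7 ≈ 21.714 μg/mL.
Steady-state trough Cmin,ss = Cmax,ss·f ≈ 21.714 × 0.125 ≈ 2.714 μg/mL.
Trough 2.7 μg/mL vs MEC 2 μg/mL: adequate.

2.7 μg/mL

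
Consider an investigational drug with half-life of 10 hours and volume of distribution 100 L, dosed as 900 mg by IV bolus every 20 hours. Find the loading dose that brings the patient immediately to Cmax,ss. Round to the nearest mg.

1200 mg

f = (1/2)^(20/10) ≈ 0.250000; accumulation ratio R = 1/(1−f) ≈ 1.33333.
Loading dose to hit Cmax,ss on first dose: D_load = D_maint·R ≈ 900 × 1.33333 ≈ 1200.00 mg.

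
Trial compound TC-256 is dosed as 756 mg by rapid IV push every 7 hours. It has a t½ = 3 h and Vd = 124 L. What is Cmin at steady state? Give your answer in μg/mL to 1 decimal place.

τ/t½ = 7/3 ≈ 2.3333, so fraction remaining f = (1/2)^(7/3) ≈ 0.1984.
Each bolus raises the concentration by D/Vd = 756/124 ≈ 6.097 μg/mL.
Steady-state trough Cmin,ss = C₀·f/(1−f) ≈ 6.097 × 0.1984/0.8016 ≈ 1.509 μg/mL.

1.5 μg/mL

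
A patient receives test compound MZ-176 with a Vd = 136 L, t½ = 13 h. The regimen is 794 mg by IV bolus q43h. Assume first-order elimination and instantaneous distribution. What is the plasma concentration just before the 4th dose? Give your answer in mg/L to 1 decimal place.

f = (1/2)^(τ/t½) = (1/2)^(43/13) ≈ 0.1010.
C₀ = D/Vd = 794/136 ≈ 5.838 mg/L.
Before the 4th dose, 3 doses have been given. Superposition: Cmin = C₀·(f + f² + … + f^3).
≈ 5.838 × (0.1010 + 0.0102 + 0.0010) ≈ 5.838 × 0.1122 ≈ 0.655 mg/L.

0.7 mg/L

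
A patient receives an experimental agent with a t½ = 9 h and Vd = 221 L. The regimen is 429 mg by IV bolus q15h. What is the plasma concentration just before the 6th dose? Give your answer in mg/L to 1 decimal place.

f = (1/2)^(τ/t½) = (1/2)^(15/9) ≈ 0.3150.
C₀ = D/Vd = 429/221 ≈ 1.941 mg/L.
Before the 6th dose, 5 doses have been given. Superposition: Cmin = C₀·(f + f² + … + f^5).
≈ 1.941 × (0.3150 + 0.0992 + 0.0313 + 0.0098 + 0.0031) ≈ 1.941 × 0.4584 ≈ 0.890 mg/L.

0.9 mg/L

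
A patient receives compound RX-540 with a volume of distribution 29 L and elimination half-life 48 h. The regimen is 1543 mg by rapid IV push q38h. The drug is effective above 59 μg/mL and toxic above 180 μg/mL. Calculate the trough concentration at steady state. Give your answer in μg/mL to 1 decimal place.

72.8 μg/mL

k = ln2/t½ = ln2/48 ≈ 0.014441 h⁻¹; fraction remaining f = e^(−kτ) = e^(−0.014441×38) ≈ 0.5777.
Accumulation ratio R = 1/(1 − f) ≈ 1/0.4223 ≈ 2.3680.
Single-dose peak C₀ = D/Vd = 1543/29 ≈ 53.207 μg/mL.
Cmax,ss = C₀/(1 − f) ≈ 53.207/0.4223 ≈ 125.993 μg/mL.
Steady-state trough Cmin,ss = Cmax,ss·f ≈ 125.993 × 0.5777 ≈ 72.786 μg/mL.
Trough 72.8 μg/mL vs MEC 59 μg/mL: adequate.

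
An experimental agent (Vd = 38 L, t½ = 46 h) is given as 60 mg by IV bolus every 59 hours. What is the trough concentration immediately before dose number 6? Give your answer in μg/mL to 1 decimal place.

f = (1/2)^(τ/t½) = (1/2)^(59/46) ≈ 0.4111.
C₀ = D/Vd = 60/38 ≈ 1.579 μg/mL.
Before the 6th dose, 5 doses have been given. Superposition: Cmin = C₀·(f + f² + … + f^5).
≈ 1.579 × (0.4111 + 0.1690 + 0.0695 + 0.0286 + 0.0117) ≈ 1.579 × 0.6899 ≈ 1.089 μg/mL.

1.1 μg/mL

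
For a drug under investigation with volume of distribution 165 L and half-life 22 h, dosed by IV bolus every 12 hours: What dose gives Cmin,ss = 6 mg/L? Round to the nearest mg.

455 mg

τ/t½ = 12/22 ≈ 0.54545, so f = (1/2)^(12/22) ≈ 0.685175.
Cmin,ss = (D/Vd)·f/(1−f), so D = Cmin,ss·Vd·(1−f)/f.
D = 6 × 165 × (1−f)/f ≈ 6 × 165 × 0.45948 ≈ 454.89 mg.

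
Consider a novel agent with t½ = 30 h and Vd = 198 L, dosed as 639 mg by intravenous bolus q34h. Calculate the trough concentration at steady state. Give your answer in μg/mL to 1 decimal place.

Over one 34-h interval, 34/30 ≈ 1.1333 half-lives elapse, leaving f ≈ 0.4559 of each dose.
At steady state, accumulation factor R = 1/(1 − e^(−kτ)) ≈ 1.8379.
Each bolus raises the concentration by D/Vd = 639/198 ≈ 3.227 μg/mL.
Steady-state peak Cmax,ss = C₀·R ≈ 3.227 × 1.8379 ≈ 5.931 μg/mL.
One interval later, Cmin,ss = Cmax,ss·e^(−kτ) ≈ 5.931 × 0.4559 ≈ 2.704 μg/mL.

2.7 μg/mL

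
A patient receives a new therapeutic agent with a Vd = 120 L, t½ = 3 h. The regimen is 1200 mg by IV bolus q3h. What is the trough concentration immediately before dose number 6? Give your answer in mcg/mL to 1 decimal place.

f = (1/2)^(τ/t½) = (1/2)^(3/3) ≈ 0.5000.
C₀ = D/Vd = 1200/120 ≈ 10.000 mcg/mL.
Before the 6th dose, 5 doses have been given. Superposition: Cmin = C₀·(f + f² + … + f^5).
≈ 10.000 × (0.5000 + 0.2500 + 0.1250 + 0.0625 + 0.0313) ≈ 10.000 × 0.9688 ≈ 9.688 mcg/mL.

9.7 mcg/mL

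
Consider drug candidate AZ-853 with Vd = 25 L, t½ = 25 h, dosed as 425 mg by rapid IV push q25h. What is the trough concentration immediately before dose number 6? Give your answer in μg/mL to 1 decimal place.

16.5 μg/mL

f = (1/2)^(τ/t½) = (1/2)^(25/25) ≈ 0.5000.
C₀ = D/Vd = 425/25 ≈ 17.000 μg/mL.
Before the 6th dose, 5 doses have been given. Superposition: Cmin = C₀·(f + f² + … + f^5).
≈ 17.000 × (0.5000 + 0.2500 + 0.1250 + 0.0625 + 0.0313) ≈ 17.000 × 0.9688 ≈ 16.470 μg/mL.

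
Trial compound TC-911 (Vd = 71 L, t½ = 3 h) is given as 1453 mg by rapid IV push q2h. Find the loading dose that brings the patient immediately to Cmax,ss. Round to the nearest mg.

f = (1/2)^(2/3) ≈ 0.629961; accumulation ratio R = 1/(1−f) ≈ 2.70242.
Loading dose to hit Cmax,ss on first dose: D_load = D_maint·R ≈ 1453 × 2.70242 ≈ 3926.62 mg.

3927 mg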